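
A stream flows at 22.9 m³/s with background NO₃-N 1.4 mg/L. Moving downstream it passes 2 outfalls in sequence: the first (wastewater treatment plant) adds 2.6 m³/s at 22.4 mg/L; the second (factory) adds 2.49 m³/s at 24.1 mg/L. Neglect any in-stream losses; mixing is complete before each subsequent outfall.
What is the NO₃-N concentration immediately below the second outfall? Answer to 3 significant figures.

5.37 mg/L

Outfall 1: combined Q = 25.50 m³/s; C = (22.90·1.400 + 2.600·22.40)/25.50 = 3.541 mg/L.
Outfall 2: combined Q = 27.99 m³/s; C = (25.50·3.541 + 2.490·24.10)/27.99 = 5.370 mg/L.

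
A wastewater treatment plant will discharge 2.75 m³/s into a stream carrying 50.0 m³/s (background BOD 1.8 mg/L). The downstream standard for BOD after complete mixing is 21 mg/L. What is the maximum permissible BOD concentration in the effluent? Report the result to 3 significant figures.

370 mg/L

At the limit, (Qr·Cr + Qe·Cₑ)/(Qr + Qe) = 21:
Cₑ = (52.75·21 − 50.00·1.800) / 2.750 = 370.1 mg/L.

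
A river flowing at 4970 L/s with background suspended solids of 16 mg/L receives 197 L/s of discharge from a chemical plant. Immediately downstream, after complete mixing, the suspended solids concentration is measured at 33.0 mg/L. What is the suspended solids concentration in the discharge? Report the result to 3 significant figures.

462 mg/L

Mass balance: 4970·16.00 + 197.0·Cₑ = 5167·33.00
→ Cₑ = (5167·33.00 − 4970·16.00) / 197.0 = 461.9 mg/L.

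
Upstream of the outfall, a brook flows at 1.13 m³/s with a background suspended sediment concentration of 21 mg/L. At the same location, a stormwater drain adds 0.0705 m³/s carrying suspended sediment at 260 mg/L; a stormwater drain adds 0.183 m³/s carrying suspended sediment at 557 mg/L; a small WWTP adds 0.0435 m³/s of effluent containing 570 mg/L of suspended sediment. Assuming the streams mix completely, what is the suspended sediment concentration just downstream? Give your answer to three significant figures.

118 mg/L

Mixed concentration C = ΣQC/ΣQ = (1.130·21.00 + 0.07050·260.0 + 0.1830·557.0 + 0.04350·570.0) / 1.427 = 168.8/1.427 = 118.3 mg/L.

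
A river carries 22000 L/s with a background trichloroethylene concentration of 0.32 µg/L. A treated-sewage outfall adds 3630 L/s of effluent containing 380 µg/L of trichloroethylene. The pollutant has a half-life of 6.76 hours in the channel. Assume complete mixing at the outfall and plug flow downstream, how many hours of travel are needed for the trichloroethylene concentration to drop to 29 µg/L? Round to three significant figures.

6.08 h

After mixing, C = (22000·0.3200 + 3630·380.0) / 25630 = 1386000/25630 = 54.09 µg/L.
Half-life 6.76 h → k = ln 2 / 6.76 = 0.1025 h⁻¹ = 2.461 d⁻¹.
54.09·exp(−k·t) = 29 → t = ln(54.09/29)/k = 21890 s = 6.080 h.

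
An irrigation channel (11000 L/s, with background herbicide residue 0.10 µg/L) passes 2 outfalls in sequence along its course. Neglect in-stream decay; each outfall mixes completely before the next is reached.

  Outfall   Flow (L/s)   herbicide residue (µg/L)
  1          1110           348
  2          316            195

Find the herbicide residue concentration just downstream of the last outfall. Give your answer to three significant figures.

Below outfall 1: Q → 12110 L/s, C = (11000·0.1000 + 1110·348.0)/12110 = 31.99 µg/L.
Below outfall 2: Q → 12430 L/s, C = (12110·31.99 + 316.0·195.0)/12430 = 36.13 µg/L.

36.1 µg/L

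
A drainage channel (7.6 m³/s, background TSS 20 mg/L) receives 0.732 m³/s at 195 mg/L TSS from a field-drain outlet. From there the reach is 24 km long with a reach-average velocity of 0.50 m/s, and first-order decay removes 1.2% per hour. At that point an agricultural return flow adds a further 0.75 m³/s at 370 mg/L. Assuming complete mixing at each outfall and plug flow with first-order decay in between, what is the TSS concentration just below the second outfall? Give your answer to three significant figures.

Conservation of mass: C = (7.600·20.00 + 0.7320·195.0) / 8.332 = 294.7/8.332 = 35.37 mg/L; combined flow 8.332 m³/s.
Travel time t = 24·1000 / 0.50 = 48000 s = 13.33 h.
1.2%/h lost → k = −ln(1 − 0.012) = 0.01207 h⁻¹.
Decay over the reach: 35.37·exp(−kt) = 35.37·0.8513 = 30.11 mg/L.
At the second outfall, C = (8.332·30.11 + 0.7500·370.0) / (8.332 + 0.7500) = 58.18 mg/L.

58.2 mg/L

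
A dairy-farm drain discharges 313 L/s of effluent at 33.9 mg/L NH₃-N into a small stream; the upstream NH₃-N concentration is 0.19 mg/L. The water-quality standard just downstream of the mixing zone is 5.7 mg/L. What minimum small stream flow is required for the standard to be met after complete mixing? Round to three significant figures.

Set C_mix = 5.7: (Q·0.1900 + 313.0·33.90) / (Q + 313.0) = 5.7
→ Q = 313.0·(33.90 − 5.7)/(5.7 − 0.1900) = 1602 L/s.

1600 L/s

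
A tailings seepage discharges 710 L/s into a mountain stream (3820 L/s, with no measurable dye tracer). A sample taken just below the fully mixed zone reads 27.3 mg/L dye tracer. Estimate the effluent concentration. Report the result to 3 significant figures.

Mass balance: 3820·0 + 710.0·Cₑ = 4530·27.30
→ Cₑ = (4530·27.30 − 3820·0) / 710.0 = 174.2 mg/L.

174 mg/L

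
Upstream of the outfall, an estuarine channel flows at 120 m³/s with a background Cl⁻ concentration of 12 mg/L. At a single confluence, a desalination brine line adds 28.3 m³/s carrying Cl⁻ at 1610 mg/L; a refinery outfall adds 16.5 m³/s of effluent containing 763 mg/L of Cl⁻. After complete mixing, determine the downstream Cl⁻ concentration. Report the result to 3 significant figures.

Mixed concentration C = ΣQC/ΣQ = (120.0·12.00 + 28.30·1610 + 16.50·763.0) / 164.8 = 59590/164.8 = 361.6 mg/L.

362 mg/L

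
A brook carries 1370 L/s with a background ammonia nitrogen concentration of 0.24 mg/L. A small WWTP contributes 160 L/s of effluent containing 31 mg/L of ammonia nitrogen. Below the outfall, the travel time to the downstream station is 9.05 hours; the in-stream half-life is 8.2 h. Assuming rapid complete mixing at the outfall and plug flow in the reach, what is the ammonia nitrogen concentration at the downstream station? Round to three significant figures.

Mass balance: C = (1370·0.2400 + 160.0·31.00) / 1530 = 5289/1530 = 3.457 mg/L.
Half-life 8.2 h → k = ln 2 / 8.2 = 0.08453 h⁻¹ = 2.029 d⁻¹.
First-order decay: C = 3.457·exp(−k·t) = 3.457·0.4653 = 1.609 mg/L.

1.61 mg/L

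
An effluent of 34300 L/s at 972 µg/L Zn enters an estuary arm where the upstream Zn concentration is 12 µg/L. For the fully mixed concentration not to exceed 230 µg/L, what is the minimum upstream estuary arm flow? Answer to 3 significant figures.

Set C_mix = 230: (Q·12.00 + 34300·972.0) / (Q + 34300) = 230
→ Q = 34300·(972.0 − 230)/(230 − 12.00) = 116700 L/s.

117000 L/s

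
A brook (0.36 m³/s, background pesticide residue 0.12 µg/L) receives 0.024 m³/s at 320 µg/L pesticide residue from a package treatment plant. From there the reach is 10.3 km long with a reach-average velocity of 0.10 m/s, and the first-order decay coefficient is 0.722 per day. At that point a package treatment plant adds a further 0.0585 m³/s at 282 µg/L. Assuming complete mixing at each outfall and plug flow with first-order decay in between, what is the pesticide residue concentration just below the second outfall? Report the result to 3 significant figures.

44.7 µg/L

After mixing, C = (0.3600·0.1200 + 0.02400·320.0) / 0.3840 = 7.723/0.3840 = 20.11 µg/L; combined flow 0.3840 m³/s.
Travel time t = 10.3·1000 / 0.10 = 103000 s = 28.61 h.
Applying C = C₀e^(−kt): 20.11 × 0.4229 = 8.505 µg/L.
Second outfall: C = (0.3840·8.505 + 0.05850·282.0)/0.4425 = 44.66 µg/L.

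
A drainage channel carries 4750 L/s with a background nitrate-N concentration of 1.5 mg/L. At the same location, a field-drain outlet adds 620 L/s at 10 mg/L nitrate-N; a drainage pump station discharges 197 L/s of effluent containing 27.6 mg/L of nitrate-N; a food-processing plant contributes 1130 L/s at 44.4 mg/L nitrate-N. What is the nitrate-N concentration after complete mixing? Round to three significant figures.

Flow-weighted average: C = (4750·1.500 + 620.0·10.00 + 197.0·27.60 + 1130·44.40) / 6697 = 68930/6697 = 10.29 mg/L.

10.3 mg/L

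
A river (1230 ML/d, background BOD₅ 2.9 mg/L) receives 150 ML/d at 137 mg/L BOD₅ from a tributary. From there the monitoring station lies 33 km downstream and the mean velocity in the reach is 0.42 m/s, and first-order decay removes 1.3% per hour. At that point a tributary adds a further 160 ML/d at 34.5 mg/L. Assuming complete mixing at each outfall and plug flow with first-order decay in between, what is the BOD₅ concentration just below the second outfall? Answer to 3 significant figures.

15.4 mg/L

Conservation of mass: C = (1230·2.900 + 150.0·137.0) / 1380 = 24120/1380 = 17.48 mg/L; combined flow 1380 ML/d.
Travel time t = 33·1000 / 0.42 = 78570 s = 21.83 h.
1.3%/h lost → k = −ln(1 − 0.013) = 0.01309 h⁻¹.
Applying C = C₀e^(−kt): 17.48 × 0.7516 = 13.13 mg/L.
At the second outfall, C = (1380·13.13 + 160.0·34.50) / (1380 + 160.0) = 15.35 mg/L.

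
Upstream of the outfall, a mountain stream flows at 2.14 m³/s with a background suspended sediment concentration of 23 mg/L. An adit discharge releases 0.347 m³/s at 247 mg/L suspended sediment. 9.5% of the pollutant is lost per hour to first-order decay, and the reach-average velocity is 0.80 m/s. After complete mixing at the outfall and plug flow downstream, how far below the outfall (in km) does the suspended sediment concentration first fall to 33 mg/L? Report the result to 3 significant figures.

14.3 km

After mixing, C = (2.140·23.00 + 0.3470·247.0) / 2.487 = 134.9/2.487 = 54.25 mg/L.
9.5%/h lost → k = −ln(1 − 0.095) = 0.09982 h⁻¹.
Set 54.25·exp(−k·t) = 33 → t = ln(54.25/33)/k = 17930 s = 4.981 h.
Distance = v·t = 0.80·17930 = 14340 m = 14.34 km.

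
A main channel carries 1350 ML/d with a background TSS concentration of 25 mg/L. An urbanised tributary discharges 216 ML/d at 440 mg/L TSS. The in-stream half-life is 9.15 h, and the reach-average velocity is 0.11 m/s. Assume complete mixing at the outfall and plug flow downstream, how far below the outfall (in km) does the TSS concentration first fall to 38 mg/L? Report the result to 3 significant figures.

Mass balance: C = (1350·25.00 + 216.0·440.0) / 1566 = 128800/1566 = 82.24 mg/L.
Half-life 9.15 h → k = ln 2 / 9.15 = 0.07575 h⁻¹ = 1.818 d⁻¹.
Set 82.24·exp(−k·t) = 38 → t = ln(82.24/38)/k = 36690 s = 10.19 h.
Distance = v·t = 0.11·36690 = 4036 m = 4.036 km.

4.04 km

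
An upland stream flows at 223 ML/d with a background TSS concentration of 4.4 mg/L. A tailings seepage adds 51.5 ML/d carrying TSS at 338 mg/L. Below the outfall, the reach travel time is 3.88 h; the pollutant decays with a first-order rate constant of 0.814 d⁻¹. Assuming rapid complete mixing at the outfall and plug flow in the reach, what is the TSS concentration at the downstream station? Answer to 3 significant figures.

58.7 mg/L

After mixing, C = (223.0·4.400 + 51.50·338.0) / 274.5 = 18390/274.5 = 66.99 mg/L.
After decay, C = 66.99 × e^(−kt) = 66.99 × 0.8767 = 58.73 mg/L.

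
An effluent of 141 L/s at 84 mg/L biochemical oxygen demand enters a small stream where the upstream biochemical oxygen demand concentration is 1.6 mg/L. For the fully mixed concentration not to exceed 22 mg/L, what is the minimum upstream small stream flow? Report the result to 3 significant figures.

Set C_mix = 22: (Q·1.600 + 141.0·84.00) / (Q + 141.0) = 22
→ Q = 141.0·(84.00 − 22)/(22 − 1.600) = 428.5 L/s.

429 L/s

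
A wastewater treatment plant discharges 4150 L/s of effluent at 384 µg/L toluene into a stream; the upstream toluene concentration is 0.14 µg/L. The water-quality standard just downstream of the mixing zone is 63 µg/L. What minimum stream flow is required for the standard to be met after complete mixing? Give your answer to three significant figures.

21200 L/s

Set C_mix = 63: (Q·0.1400 + 4150·384.0) / (Q + 4150) = 63
→ Q = 4150·(384.0 − 63)/(63 − 0.1400) = 21190 L/s.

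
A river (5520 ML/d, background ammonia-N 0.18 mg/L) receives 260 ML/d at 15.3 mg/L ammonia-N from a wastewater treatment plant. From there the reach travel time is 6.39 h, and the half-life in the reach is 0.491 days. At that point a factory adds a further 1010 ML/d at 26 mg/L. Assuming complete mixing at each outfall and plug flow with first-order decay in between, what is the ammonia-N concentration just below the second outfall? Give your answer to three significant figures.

After mixing, C = (5520·0.1800 + 260.0·15.30) / 5780 = 4972/5780 = 0.8601 mg/L; combined flow 5780 ML/d.
Half-life 0.491 d → k = ln 2 / 0.491 = 1.412 d⁻¹.
Applying C = C₀e^(−kt): 0.8601 × 0.6867 = 0.5907 mg/L.
Second outfall: C = (5780·0.5907 + 1010·26.00)/6790 = 4.370 mg/L.

4.37 mg/L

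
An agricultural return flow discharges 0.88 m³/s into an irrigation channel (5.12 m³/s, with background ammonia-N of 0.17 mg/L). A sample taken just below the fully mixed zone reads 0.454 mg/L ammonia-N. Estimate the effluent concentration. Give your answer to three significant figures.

Mass balance: 5.120·0.1700 + 0.8800·Cₑ = 6.000·0.4540
→ Cₑ = (6.000·0.4540 − 5.120·0.1700) / 0.8800 = 2.106 mg/L.

2.11 mg/L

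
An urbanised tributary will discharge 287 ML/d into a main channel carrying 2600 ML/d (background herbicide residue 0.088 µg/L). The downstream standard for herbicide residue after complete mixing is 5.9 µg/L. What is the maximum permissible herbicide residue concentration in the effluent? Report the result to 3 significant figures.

At the limit, (Qr·Cr + Qe·Cₑ)/(Qr + Qe) = 5.9:
Cₑ = (2887·5.9 − 2600·0.08800) / 287.0 = 58.55 µg/L.

58.6 µg/L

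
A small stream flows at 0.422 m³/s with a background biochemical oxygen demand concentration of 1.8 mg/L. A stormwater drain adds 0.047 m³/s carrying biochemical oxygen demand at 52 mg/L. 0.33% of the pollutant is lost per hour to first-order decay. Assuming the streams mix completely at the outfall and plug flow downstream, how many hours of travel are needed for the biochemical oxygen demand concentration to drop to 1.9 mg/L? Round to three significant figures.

387 h

Mixed concentration C = ΣQC/ΣQ = (0.4220·1.800 + 0.04700·52.00) / 0.4690 = 3.204/0.4690 = 6.831 mg/L.
0.33%/h lost → k = −ln(1 − 0.0033) = 0.003305 h⁻¹.
6.831·exp(−k·t) = 1.9 → t = ln(6.831/1.9)/k = 1394000 s = 387.1 h.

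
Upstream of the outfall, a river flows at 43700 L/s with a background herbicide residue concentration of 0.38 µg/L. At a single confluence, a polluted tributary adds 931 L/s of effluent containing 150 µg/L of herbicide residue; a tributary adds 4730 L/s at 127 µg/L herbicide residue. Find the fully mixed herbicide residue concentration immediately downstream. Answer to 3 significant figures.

Mixed concentration C = ΣQC/ΣQ = (43700·0.3800 + 931.0·150.0 + 4730·127.0) / 49360 = 757000/49360 = 15.34 µg/L.

15.3 µg/L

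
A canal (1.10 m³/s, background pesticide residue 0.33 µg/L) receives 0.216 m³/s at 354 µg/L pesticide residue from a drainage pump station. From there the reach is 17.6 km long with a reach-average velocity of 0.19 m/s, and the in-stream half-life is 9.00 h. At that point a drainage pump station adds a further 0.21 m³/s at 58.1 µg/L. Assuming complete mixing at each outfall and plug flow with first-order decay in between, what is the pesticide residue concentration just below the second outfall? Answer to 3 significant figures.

14.9 µg/L

Mass balance: C = (1.100·0.3300 + 0.2160·354.0) / 1.316 = 76.83/1.316 = 58.38 µg/L; combined flow 1.316 m³/s.
Travel time t = 17.6·1000 / 0.19 = 92630 s = 25.73 h.
Half-life 9.00 h → k = ln 2 / 9.00 = 0.07702 h⁻¹ = 1.848 d⁻¹.
First-order decay: C = 58.38·exp(−k·t) = 58.38·0.1378 = 8.047 µg/L.
Second outfall: C = (1.316·8.047 + 0.2100·58.10)/1.526 = 14.93 µg/L.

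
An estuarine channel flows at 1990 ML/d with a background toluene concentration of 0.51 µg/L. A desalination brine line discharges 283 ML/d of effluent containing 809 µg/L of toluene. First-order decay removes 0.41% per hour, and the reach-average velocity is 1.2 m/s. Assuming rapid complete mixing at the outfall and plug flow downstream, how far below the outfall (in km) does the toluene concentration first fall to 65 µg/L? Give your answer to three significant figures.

Mixed concentration C = ΣQC/ΣQ = (1990·0.5100 + 283.0·809.0) / 2273 = 230000/2273 = 101.2 µg/L.
0.41%/h lost → k = −ln(1 − 0.0041) = 0.004108 h⁻¹.
Set 101.2·exp(−k·t) = 65 → t = ln(101.2/65)/k = 387700 s = 107.7 h.
Distance = v·t = 1.2·387700 = 465200 m = 465.2 km.

465 km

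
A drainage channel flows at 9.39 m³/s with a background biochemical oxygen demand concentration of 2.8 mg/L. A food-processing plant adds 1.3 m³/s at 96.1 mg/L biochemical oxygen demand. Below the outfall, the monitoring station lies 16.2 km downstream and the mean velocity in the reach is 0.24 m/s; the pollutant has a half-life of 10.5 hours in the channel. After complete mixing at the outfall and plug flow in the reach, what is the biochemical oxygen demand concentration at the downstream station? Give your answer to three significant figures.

After mixing, C = (9.390·2.800 + 1.300·96.10) / 10.69 = 151.2/10.69 = 14.15 mg/L.
Travel time t = 16.2·1000 / 0.24 = 67500 s = 18.75 h.
Half-life 10.5 h → k = ln 2 / 10.5 = 0.06601 h⁻¹ = 1.584 d⁻¹.
Applying C = C₀e^(−kt): 14.15 × 0.2900 = 4.103 mg/L.

4.10 mg/L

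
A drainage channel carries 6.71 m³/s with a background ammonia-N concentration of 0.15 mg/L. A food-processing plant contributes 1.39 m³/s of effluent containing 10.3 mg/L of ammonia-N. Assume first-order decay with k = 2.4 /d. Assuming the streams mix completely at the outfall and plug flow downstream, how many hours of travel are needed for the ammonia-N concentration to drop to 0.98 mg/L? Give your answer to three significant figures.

Flow-weighted average: C = (6.710·0.1500 + 1.390·10.30) / 8.100 = 15.32/8.100 = 1.892 mg/L.
1.892·exp(−k·t) = 0.98 → t = ln(1.892/0.98)/k = 23680 s = 6.577 h.

6.58 h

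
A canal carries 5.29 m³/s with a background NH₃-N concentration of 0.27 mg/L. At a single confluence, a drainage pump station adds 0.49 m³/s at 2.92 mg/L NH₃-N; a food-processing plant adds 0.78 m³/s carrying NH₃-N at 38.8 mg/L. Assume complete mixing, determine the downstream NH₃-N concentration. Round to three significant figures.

Conservation of mass: C = (5.290·0.2700 + 0.4900·2.920 + 0.7800·38.80) / 6.560 = 33.12/6.560 = 5.049 mg/L.

5.05 mg/L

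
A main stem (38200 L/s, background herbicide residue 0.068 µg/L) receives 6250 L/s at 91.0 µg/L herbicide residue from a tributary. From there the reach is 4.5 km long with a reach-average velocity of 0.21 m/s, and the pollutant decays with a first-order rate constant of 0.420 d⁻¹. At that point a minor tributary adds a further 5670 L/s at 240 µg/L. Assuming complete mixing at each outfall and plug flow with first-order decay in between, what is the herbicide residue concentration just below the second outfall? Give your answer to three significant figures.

37.4 µg/L

Mixed concentration C = ΣQC/ΣQ = (38200·0.06800 + 6250·91.00) / 44450 = 571300/44450 = 12.85 µg/L; combined flow 44450 L/s.
Travel time t = 4.5·1000 / 0.21 = 21430 s = 5.952 h.
Decay over the reach: 12.85·exp(−kt) = 12.85·0.9011 = 11.58 µg/L.
Second outfall: C = (44450·11.58 + 5670·240.0)/50120 = 37.42 µg/L.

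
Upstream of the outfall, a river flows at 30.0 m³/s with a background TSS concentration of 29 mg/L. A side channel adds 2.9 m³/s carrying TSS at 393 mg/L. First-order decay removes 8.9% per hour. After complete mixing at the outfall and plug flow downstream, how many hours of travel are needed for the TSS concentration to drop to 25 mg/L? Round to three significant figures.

After mixing, C = (30.00·29.00 + 2.900·393.0) / 32.90 = 2010/32.90 = 61.09 mg/L.
8.9%/h lost → k = −ln(1 − 0.089) = 0.09321 h⁻¹.
61.09·exp(−k·t) = 25 → t = ln(61.09/25)/k = 34500 s = 9.584 h.

9.58 h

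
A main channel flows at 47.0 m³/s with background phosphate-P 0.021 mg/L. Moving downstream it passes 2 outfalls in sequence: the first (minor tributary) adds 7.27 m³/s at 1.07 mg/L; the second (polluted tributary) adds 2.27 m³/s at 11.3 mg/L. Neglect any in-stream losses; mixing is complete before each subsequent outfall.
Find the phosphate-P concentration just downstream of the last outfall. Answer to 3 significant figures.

0.609 mg/L

Outfall 1: combined Q = 54.27 m³/s; C = (47.00·0.02100 + 7.270·1.070)/54.27 = 0.1615 mg/L.
Outfall 2: combined Q = 56.54 m³/s; C = (54.27·0.1615 + 2.270·11.30)/56.54 = 0.6087 mg/L.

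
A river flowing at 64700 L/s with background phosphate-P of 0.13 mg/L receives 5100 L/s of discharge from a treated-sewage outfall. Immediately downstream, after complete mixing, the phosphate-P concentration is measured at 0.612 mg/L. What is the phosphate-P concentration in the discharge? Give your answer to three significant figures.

Mass balance: 64700·0.1300 + 5100·Cₑ = 69800·0.6120
→ Cₑ = (69800·0.6120 − 64700·0.1300) / 5100 = 6.727 mg/L.

6.73 mg/L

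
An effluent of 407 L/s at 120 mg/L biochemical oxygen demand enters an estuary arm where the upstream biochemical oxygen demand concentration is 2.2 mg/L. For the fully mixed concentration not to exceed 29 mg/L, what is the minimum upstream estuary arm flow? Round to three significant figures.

1380 L/s

Set C_mix = 29: (Q·2.200 + 407.0·120.0) / (Q + 407.0) = 29
→ Q = 407.0·(120.0 − 29)/(29 − 2.200) = 1382 L/s.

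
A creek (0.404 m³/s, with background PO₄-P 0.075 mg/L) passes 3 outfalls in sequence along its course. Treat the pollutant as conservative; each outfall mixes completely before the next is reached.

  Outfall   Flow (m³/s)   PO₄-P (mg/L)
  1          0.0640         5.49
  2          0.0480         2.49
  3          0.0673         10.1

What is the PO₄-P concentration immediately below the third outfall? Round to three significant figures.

Below outfall 1: Q → 0.4680 m³/s, C = (0.4040·0.07500 + 0.06400·5.490)/0.4680 = 0.8155 mg/L.
Below outfall 2: Q → 0.5160 m³/s, C = (0.4680·0.8155 + 0.04800·2.490)/0.5160 = 0.9713 mg/L.
Below outfall 3: Q → 0.5833 m³/s, C = (0.5160·0.9713 + 0.06730·10.10)/0.5833 = 2.025 mg/L.

2.02 mg/L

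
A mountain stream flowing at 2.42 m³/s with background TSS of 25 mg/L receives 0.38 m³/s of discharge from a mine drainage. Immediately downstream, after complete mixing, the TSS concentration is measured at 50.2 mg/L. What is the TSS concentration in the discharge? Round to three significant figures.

211 mg/L

Mass balance: 2.420·25.00 + 0.3800·Cₑ = 2.800·50.20
→ Cₑ = (2.800·50.20 − 2.420·25.00) / 0.3800 = 210.7 mg/L.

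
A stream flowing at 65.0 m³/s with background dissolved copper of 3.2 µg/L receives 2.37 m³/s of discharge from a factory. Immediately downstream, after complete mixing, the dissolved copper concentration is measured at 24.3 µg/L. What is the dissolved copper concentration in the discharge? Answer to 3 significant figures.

603 µg/L

Mass balance: 65.00·3.200 + 2.370·Cₑ = 67.37·24.30
→ Cₑ = (67.37·24.30 − 65.00·3.200) / 2.370 = 603.0 µg/L.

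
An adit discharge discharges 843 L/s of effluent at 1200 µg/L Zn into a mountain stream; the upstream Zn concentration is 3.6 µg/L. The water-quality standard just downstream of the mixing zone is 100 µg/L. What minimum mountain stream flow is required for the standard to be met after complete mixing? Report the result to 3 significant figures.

9620 L/s

Set C_mix = 100: (Q·3.600 + 843.0·1200) / (Q + 843.0) = 100
→ Q = 843.0·(1200 − 100)/(100 − 3.600) = 9619 L/s.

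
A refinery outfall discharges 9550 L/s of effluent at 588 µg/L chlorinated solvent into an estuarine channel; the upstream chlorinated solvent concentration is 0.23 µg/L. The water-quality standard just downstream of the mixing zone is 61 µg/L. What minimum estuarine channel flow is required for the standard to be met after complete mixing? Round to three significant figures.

Set C_mix = 61: (Q·0.2300 + 9550·588.0) / (Q + 9550) = 61
→ Q = 9550·(588.0 − 61)/(61 − 0.2300) = 82820 L/s.

82800 L/s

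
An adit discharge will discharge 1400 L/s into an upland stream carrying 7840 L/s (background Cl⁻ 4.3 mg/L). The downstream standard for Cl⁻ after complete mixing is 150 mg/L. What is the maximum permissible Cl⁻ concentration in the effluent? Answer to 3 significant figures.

At the limit, (Qr·Cr + Qe·Cₑ)/(Qr + Qe) = 150:
Cₑ = (9240·150 − 7840·4.300) / 1400 = 965.9 mg/L.

966 mg/L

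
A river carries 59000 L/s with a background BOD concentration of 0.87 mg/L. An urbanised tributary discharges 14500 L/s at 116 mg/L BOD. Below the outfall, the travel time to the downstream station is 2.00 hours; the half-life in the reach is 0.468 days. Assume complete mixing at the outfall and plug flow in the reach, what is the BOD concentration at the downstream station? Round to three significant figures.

20.8 mg/L

Mixed concentration C = ΣQC/ΣQ = (59000·0.8700 + 14500·116.0) / 73500 = 1733000/73500 = 23.58 mg/L.
Half-life 0.468 d → k = ln 2 / 0.468 = 1.481 d⁻¹.
Applying C = C₀e^(−kt): 23.58 × 0.8839 = 20.84 mg/L.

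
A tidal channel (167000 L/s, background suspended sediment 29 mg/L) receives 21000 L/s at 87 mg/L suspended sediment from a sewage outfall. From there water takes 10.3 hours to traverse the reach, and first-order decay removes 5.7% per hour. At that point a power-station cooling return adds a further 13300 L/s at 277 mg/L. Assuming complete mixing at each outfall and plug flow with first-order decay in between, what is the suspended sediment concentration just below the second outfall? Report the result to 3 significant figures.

36.4 mg/L

After mixing, C = (167000·29.00 + 21000·87.00) / 188000 = 6670000/188000 = 35.48 mg/L; combined flow 188000 L/s.
5.7%/h lost → k = −ln(1 − 0.057) = 0.05869 h⁻¹.
Decay over the reach: 35.48·exp(−kt) = 35.48·0.5463 = 19.38 mg/L.
Second outfall: C = (188000·19.38 + 13300·277.0)/201300 = 36.40 mg/L.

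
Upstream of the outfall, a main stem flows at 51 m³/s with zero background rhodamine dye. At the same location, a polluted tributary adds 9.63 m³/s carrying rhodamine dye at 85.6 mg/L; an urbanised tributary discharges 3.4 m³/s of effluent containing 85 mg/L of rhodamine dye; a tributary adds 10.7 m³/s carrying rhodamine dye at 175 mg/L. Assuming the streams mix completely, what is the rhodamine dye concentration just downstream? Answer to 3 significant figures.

40.0 mg/L

After mixing, C = (51.00·0 + 9.630·85.60 + 3.400·85.00 + 10.70·175.0) / 74.73 = 2986/74.73 = 39.95 mg/L.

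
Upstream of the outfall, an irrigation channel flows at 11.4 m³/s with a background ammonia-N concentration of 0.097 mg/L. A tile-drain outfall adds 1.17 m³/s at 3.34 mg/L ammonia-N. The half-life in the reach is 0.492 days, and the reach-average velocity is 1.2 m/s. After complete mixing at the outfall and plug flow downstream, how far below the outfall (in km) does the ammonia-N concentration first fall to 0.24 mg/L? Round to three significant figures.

37.4 km

After mixing, C = (11.40·0.09700 + 1.170·3.340) / 12.57 = 5.014/12.57 = 0.3989 mg/L.
Half-life 0.492 d → k = ln 2 / 0.492 = 1.409 d⁻¹.
Set 0.3989·exp(−k·t) = 0.24 → t = ln(0.3989/0.24)/k = 31150 s = 8.653 h.
Distance = v·t = 1.2·31150 = 37380 m = 37.38 km.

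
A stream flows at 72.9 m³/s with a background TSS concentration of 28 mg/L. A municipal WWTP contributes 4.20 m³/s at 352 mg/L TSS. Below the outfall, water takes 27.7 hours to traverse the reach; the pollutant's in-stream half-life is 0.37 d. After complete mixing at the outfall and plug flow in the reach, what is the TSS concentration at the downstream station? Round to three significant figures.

After mixing, C = (72.90·28.00 + 4.200·352.0) / 77.10 = 3520/77.10 = 45.65 mg/L.
Half-life 0.37 d → k = ln 2 / 0.37 = 1.873 d⁻¹.
Applying C = C₀e^(−kt): 45.65 × 0.1151 = 5.253 mg/L.

5.25 mg/L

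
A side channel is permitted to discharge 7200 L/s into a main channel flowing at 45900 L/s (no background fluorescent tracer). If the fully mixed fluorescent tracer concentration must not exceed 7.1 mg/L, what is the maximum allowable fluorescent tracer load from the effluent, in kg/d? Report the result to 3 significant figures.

32600 kg/d

Mass balance at the limit: 45900·0 + 7200·Cₑ = 53100·7.1 → Cₑ = 52.36 mg/L.
7200 L/s = 7.200 m³/s. Load = 7.200 m³/s × 52.36 g/m³ × 86 400 s/d = 32570 kg/d.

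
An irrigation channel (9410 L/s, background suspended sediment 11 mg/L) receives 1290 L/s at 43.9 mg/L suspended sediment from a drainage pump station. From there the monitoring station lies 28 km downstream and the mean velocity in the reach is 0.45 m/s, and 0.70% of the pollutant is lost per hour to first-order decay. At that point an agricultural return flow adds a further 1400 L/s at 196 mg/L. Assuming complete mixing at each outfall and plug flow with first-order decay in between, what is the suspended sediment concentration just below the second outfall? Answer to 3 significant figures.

34.4 mg/L

Flow-weighted average: C = (9410·11.00 + 1290·43.90) / 10700 = 160100/10700 = 14.97 mg/L; combined flow 10700 L/s.
Travel time t = 28·1000 / 0.45 = 62220 s = 17.28 h.
0.70%/h lost → k = −ln(1 − 0.007) = 0.007025 h⁻¹.
Applying C = C₀e^(−kt): 14.97 × 0.8857 = 13.26 mg/L.
Second outfall: C = (10700·13.26 + 1400·196.0)/12100 = 34.40 mg/L.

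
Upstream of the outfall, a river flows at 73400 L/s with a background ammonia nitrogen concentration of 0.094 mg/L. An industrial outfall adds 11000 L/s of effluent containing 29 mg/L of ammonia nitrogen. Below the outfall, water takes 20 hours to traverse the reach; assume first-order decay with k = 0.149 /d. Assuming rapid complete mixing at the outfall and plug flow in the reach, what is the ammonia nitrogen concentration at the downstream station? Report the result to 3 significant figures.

After mixing, C = (73400·0.09400 + 11000·29.00) / 84400 = 325900/84400 = 3.861 mg/L.
First-order decay: C = 3.861·exp(−k·t) = 3.861·0.8832 = 3.410 mg/L.

3.41 mg/L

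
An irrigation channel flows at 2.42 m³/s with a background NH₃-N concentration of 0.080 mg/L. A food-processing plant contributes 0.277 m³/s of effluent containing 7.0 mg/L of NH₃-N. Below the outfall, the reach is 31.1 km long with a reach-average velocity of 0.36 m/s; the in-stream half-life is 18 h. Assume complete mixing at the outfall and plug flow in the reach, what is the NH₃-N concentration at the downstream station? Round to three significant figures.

0.314 mg/L

After mixing, C = (2.420·0.08000 + 0.2770·7.000) / 2.697 = 2.133/2.697 = 0.7907 mg/L.
Travel time t = 31.1·1000 / 0.36 = 86390 s = 24.00 h.
Half-life 18 h → k = ln 2 / 18 = 0.03851 h⁻¹ = 0.9242 d⁻¹.
Applying C = C₀e^(−kt): 0.7907 × 0.3969 = 0.3138 mg/L.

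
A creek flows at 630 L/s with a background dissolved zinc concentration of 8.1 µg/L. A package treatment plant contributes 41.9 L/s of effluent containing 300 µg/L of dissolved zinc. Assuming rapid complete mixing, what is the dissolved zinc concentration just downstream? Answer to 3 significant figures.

26.3 µg/L

Mass balance: C = (630.0·8.100 + 41.90·300.0) / 671.9 = 17670/671.9 = 26.30 µg/L.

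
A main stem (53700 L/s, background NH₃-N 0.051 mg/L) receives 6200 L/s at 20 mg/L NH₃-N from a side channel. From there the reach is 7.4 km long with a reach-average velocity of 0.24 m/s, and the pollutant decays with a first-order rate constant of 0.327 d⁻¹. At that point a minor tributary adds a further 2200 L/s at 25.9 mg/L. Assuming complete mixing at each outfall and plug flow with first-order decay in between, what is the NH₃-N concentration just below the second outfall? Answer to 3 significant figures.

2.73 mg/L

Mixed concentration C = ΣQC/ΣQ = (53700·0.05100 + 6200·20.00) / 59900 = 126700/59900 = 2.116 mg/L; combined flow 59900 L/s.
Travel time t = 7.4·1000 / 0.24 = 30830 s = 8.565 h.
First-order decay: C = 2.116·exp(−k·t) = 2.116·0.8899 = 1.883 mg/L.
Second outfall: C = (59900·1.883 + 2200·25.90)/62100 = 2.734 mg/L.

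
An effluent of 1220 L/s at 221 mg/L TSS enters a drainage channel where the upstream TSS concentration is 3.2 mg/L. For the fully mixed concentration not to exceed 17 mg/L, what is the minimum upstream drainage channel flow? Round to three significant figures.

18000 L/s

Set C_mix = 17: (Q·3.200 + 1220·221.0) / (Q + 1220) = 17
→ Q = 1220·(221.0 − 17)/(17 − 3.200) = 18030 L/s.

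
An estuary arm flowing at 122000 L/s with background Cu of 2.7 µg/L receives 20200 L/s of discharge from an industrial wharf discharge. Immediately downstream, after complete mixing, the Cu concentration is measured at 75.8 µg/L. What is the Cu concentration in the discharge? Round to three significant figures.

517 µg/L

Mass balance: 122000·2.700 + 20200·Cₑ = 142200·75.80
→ Cₑ = (142200·75.80 − 122000·2.700) / 20200 = 517.3 µg/L.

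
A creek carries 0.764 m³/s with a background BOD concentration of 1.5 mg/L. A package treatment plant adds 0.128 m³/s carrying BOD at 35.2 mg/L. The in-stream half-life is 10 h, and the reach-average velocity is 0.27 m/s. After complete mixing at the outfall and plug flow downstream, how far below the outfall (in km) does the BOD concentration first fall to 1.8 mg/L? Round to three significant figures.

17.6 km

Flow-weighted average: C = (0.7640·1.500 + 0.1280·35.20) / 0.8920 = 5.652/0.8920 = 6.336 mg/L.
Half-life 10 h → k = ln 2 / 10 = 0.06931 h⁻¹ = 1.664 d⁻¹.
Set 6.336·exp(−k·t) = 1.8 → t = ln(6.336/1.8)/k = 65360 s = 18.16 h.
Distance = v·t = 0.27·65360 = 17650 m = 17.65 km.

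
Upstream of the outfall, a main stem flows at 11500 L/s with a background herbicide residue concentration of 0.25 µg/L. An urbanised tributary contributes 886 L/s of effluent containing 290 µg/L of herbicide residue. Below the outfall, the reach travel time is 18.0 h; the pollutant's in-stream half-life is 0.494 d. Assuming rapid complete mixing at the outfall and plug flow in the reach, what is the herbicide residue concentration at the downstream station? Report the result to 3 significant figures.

7.32 µg/L

Flow-weighted average: C = (11500·0.2500 + 886.0·290.0) / 12390 = 259800/12390 = 20.98 µg/L.
Half-life 0.494 d → k = ln 2 / 0.494 = 1.403 d⁻¹.
Decay over the reach: 20.98·exp(−kt) = 20.98·0.3491 = 7.323 µg/L.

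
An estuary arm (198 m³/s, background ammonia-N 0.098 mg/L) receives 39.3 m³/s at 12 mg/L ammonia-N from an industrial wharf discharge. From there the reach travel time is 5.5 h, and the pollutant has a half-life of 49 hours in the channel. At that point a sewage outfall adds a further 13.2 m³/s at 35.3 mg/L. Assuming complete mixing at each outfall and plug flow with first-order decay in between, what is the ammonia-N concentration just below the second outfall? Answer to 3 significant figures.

Flow-weighted average: C = (198.0·0.09800 + 39.30·12.00) / 237.3 = 491.0/237.3 = 2.069 mg/L; combined flow 237.3 m³/s.
Half-life 49 h → k = ln 2 / 49 = 0.01415 h⁻¹ = 0.3395 d⁻¹.
Decay over the reach: 2.069·exp(−kt) = 2.069·0.9251 = 1.914 mg/L.
Second outfall: C = (237.3·1.914 + 13.20·35.30)/250.5 = 3.673 mg/L.

3.67 mg/L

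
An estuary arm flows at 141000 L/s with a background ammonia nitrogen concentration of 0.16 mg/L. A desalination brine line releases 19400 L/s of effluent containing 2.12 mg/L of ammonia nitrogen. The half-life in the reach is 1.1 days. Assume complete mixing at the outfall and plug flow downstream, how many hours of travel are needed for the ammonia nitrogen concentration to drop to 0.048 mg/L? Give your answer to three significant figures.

Conservation of mass: C = (141000·0.1600 + 19400·2.120) / 160400 = 63690/160400 = 0.3971 mg/L.
Half-life 1.1 d → k = ln 2 / 1.1 = 0.6301 d⁻¹.
0.3971·exp(−k·t) = 0.048 → t = ln(0.3971/0.048)/k = 289700 s = 80.47 h.

80.5 h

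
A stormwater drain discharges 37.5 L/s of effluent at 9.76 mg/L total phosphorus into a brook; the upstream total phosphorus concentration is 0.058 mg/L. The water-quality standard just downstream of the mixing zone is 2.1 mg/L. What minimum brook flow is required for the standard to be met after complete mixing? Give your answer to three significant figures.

Set C_mix = 2.1: (Q·0.05800 + 37.50·9.760) / (Q + 37.50) = 2.1
→ Q = 37.50·(9.760 − 2.1)/(2.1 − 0.05800) = 140.7 L/s.

141 L/s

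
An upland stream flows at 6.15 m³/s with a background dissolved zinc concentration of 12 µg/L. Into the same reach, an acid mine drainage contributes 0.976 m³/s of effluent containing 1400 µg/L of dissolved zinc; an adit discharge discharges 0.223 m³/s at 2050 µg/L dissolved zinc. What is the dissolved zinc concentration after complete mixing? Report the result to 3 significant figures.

After mixing, C = (6.150·12.00 + 0.9760·1400 + 0.2230·2050) / 7.349 = 1897/7.349 = 258.2 µg/L.

258 µg/L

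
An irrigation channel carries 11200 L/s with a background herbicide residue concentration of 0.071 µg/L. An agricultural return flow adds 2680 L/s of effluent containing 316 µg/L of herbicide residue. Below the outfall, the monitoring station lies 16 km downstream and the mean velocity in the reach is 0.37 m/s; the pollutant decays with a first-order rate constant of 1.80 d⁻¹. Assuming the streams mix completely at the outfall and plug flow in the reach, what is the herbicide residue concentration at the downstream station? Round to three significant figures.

24.8 µg/L

Conservation of mass: C = (11200·0.07100 + 2680·316.0) / 13880 = 847700/13880 = 61.07 µg/L.
Travel time t = 16·1000 / 0.37 = 43240 s = 12.01 h.
First-order decay: C = 61.07·exp(−k·t) = 61.07·0.4062 = 24.81 µg/L.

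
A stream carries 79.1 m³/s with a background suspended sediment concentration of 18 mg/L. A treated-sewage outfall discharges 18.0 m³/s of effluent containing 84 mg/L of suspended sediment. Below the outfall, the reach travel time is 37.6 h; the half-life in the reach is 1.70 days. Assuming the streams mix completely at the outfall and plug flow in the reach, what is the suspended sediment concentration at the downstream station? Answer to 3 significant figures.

Mass balance: C = (79.10·18.00 + 18.00·84.00) / 97.10 = 2936/97.10 = 30.23 mg/L.
Half-life 1.70 d → k = ln 2 / 1.70 = 0.4077 d⁻¹.
Applying C = C₀e^(−kt): 30.23 × 0.5279 = 15.96 mg/L.

16.0 mg/L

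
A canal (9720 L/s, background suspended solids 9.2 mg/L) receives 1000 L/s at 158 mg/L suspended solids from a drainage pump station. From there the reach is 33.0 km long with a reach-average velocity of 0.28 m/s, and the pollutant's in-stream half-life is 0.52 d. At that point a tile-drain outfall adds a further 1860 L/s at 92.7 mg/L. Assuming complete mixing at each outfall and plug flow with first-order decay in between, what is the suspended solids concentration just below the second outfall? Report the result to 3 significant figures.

Flow-weighted average: C = (9720·9.200 + 1000·158.0) / 10720 = 247400/10720 = 23.08 mg/L; combined flow 10720 L/s.
Travel time t = 33.0·1000 / 0.28 = 117900 s = 32.74 h.
Half-life 0.52 d → k = ln 2 / 0.52 = 1.333 d⁻¹.
After decay, C = 23.08 × e^(−kt) = 23.08 × 0.1623 = 3.746 mg/L.
Second outfall: C = (10720·3.746 + 1860·92.70)/12580 = 16.90 mg/L.

16.9 mg/L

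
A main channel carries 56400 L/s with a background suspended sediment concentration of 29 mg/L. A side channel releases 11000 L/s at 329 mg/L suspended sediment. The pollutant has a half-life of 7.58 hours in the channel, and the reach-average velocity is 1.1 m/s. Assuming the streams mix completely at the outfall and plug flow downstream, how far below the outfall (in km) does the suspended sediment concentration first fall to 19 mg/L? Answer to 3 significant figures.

61.1 km

After mixing, C = (56400·29.00 + 11000·329.0) / 67400 = 5255000/67400 = 77.96 mg/L.
Half-life 7.58 h → k = ln 2 / 7.58 = 0.09144 h⁻¹ = 2.195 d⁻¹.
Set 77.96·exp(−k·t) = 19 → t = ln(77.96/19)/k = 55580 s = 15.44 h.
Distance = v·t = 1.1·55580 = 61140 m = 61.14 km.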